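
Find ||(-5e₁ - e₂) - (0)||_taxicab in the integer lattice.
6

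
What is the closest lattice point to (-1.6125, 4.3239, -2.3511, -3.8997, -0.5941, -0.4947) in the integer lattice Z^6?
(-2, 4, -2, -4, -1, 0)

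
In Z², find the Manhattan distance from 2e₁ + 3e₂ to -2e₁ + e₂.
6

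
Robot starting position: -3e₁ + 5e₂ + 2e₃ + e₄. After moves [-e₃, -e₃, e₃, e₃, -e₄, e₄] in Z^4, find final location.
(-3, 5, 2, 1)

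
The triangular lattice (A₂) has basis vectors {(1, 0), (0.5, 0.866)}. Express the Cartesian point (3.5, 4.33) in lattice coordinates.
b₁ + 5b₂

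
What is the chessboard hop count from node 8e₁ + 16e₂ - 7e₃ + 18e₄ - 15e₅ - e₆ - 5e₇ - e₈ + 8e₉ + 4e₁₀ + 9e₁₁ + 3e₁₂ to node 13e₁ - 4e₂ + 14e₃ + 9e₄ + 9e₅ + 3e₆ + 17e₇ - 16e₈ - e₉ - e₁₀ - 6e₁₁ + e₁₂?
24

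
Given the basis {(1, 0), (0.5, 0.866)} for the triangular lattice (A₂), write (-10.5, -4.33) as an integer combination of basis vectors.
-8b₁ - 5b₂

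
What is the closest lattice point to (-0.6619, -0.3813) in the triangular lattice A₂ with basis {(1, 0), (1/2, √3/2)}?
(-1, 0)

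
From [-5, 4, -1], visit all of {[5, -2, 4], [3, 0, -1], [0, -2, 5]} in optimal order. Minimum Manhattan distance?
27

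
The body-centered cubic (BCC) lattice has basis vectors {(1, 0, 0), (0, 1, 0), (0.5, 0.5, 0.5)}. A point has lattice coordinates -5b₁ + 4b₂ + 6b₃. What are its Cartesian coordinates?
(-2, 7, 3)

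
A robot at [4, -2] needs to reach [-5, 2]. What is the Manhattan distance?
13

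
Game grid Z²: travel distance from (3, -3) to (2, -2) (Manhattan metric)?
2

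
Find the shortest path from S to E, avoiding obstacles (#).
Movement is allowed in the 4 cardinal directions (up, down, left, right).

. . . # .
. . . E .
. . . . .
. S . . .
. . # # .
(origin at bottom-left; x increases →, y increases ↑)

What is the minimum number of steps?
4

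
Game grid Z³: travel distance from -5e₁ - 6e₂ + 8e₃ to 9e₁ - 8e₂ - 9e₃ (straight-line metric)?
22.1133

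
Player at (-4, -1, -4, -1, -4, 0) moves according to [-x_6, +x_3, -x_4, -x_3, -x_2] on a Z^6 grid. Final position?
(-4, -2, -4, -2, -4, -1)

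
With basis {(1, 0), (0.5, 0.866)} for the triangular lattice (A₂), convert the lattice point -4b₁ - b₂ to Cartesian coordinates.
(-4.5, -0.866)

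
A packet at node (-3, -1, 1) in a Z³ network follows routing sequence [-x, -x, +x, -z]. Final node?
(-4, -1, 0)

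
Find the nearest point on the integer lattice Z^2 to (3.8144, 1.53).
(4, 2)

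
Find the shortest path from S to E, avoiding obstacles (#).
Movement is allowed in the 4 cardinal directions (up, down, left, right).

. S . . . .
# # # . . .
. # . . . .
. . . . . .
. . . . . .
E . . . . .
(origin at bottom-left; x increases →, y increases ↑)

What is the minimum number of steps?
10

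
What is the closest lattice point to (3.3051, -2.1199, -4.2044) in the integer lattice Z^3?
(3, -2, -4)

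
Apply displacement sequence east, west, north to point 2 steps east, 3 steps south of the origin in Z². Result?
(2, -2)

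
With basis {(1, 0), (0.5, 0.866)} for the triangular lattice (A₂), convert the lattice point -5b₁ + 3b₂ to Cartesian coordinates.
(-3.5, 2.598)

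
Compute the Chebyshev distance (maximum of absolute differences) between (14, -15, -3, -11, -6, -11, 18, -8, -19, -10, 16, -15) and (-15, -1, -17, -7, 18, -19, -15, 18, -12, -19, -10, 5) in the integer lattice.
33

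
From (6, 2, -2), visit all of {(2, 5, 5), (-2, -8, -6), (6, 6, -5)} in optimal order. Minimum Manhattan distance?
50
(one optimal route: (6, 2, -2) → (6, 6, -5) → (2, 5, 5) → (-2, -8, -6))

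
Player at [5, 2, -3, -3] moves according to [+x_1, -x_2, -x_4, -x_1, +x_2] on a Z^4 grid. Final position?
(5, 2, -3, -4)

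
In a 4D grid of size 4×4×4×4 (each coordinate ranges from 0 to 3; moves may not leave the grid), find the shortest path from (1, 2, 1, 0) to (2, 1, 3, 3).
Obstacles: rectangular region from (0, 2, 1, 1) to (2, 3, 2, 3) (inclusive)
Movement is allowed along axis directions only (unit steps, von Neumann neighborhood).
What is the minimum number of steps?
7
(one shortest path: (1, 2, 1, 0) → (2, 2, 1, 0) → (2, 1, 1, 0) → (2, 1, 2, 0) → (2, 1, 3, 0) → (2, 1, 3, 1) → (2, 1, 3, 2) → (2, 1, 3, 3))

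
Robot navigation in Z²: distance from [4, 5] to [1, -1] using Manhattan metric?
9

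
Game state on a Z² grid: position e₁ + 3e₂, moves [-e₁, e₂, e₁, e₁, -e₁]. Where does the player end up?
(1, 4)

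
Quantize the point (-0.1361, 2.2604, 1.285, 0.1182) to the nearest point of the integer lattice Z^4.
(0, 2, 1, 0)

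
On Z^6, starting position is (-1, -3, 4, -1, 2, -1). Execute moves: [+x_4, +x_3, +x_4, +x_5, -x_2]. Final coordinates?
(-1, -4, 5, 1, 3, -1)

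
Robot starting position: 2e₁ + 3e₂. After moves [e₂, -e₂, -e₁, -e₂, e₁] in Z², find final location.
(2, 2)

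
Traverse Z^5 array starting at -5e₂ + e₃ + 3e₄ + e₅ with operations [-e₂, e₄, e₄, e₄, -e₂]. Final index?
(0, -7, 1, 6, 1)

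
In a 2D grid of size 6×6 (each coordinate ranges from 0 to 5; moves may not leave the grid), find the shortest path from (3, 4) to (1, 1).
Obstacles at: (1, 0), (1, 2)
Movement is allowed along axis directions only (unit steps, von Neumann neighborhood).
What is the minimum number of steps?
5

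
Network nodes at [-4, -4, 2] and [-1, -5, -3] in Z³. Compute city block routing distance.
9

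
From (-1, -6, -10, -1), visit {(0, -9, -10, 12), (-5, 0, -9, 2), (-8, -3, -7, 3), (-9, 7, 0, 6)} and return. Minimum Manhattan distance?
102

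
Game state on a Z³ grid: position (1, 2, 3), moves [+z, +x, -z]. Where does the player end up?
(2, 2, 3)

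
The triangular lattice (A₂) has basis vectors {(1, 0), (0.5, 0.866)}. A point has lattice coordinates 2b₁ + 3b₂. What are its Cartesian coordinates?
(3.5, 2.598)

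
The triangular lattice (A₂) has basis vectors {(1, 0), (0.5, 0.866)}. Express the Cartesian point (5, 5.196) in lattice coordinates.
2b₁ + 6b₂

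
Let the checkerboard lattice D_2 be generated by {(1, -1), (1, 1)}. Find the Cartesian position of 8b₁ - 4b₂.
(4, -12)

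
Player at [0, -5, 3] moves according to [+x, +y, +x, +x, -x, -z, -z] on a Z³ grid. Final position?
(2, -4, 1)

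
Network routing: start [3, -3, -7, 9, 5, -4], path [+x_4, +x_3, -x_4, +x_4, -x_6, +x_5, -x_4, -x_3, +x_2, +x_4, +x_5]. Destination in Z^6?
(3, -2, -7, 10, 7, -5)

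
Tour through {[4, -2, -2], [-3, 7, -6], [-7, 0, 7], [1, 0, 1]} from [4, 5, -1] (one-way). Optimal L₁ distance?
54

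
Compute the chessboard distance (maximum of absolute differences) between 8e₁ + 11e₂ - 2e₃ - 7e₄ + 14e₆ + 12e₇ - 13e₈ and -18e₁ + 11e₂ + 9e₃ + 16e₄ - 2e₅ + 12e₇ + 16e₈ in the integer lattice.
29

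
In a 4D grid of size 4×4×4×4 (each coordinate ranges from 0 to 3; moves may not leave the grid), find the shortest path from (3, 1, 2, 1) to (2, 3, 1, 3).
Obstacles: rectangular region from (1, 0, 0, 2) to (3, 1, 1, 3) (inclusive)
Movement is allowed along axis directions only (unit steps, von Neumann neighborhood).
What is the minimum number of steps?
6
(one shortest path: (3, 1, 2, 1) → (2, 1, 2, 1) → (2, 2, 2, 1) → (2, 3, 2, 1) → (2, 3, 1, 1) → (2, 3, 1, 2) → (2, 3, 1, 3))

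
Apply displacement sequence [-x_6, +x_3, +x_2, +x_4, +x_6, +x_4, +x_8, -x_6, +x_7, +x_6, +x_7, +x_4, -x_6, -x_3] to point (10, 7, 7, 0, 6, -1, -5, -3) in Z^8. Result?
(10, 8, 7, 3, 6, -2, -3, -2)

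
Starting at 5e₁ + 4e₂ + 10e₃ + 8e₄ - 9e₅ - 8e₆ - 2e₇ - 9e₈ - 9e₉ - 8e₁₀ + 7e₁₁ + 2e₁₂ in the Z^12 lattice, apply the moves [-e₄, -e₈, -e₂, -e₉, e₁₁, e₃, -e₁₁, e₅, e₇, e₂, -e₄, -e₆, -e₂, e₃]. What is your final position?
(5, 3, 12, 6, -8, -9, -1, -10, -10, -8, 7, 2)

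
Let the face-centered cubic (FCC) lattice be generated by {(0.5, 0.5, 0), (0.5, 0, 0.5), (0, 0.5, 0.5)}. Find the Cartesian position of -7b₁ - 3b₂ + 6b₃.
(-5, -0.5, 1.5)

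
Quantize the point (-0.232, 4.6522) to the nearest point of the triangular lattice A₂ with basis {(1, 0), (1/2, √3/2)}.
(-0.5, 4.33)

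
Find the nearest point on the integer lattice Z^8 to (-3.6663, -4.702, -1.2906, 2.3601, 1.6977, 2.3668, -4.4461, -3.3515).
(-4, -5, -1, 2, 2, 2, -4, -3)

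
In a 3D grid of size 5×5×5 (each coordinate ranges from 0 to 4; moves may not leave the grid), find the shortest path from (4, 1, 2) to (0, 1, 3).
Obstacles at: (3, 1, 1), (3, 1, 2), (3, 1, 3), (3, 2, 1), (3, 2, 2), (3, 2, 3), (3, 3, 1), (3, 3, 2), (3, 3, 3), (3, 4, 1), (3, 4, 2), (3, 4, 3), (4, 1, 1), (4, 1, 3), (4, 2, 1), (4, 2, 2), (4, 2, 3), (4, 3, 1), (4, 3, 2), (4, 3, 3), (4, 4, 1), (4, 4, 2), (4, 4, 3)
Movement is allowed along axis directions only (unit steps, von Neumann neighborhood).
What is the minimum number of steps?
7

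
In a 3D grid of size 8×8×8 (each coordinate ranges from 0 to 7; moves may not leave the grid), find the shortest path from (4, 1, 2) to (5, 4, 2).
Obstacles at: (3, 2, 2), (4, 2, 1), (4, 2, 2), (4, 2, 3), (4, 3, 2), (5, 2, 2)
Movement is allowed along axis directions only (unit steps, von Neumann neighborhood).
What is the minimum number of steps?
6
(one shortest path: (4, 1, 2) → (5, 1, 2) → (6, 1, 2) → (6, 2, 2) → (6, 3, 2) → (5, 3, 2) → (5, 4, 2))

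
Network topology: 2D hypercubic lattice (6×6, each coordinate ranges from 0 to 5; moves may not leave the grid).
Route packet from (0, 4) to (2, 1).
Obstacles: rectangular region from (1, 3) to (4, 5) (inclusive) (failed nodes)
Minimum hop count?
5
(one shortest path: (0, 4) → (0, 3) → (0, 2) → (1, 2) → (2, 2) → (2, 1))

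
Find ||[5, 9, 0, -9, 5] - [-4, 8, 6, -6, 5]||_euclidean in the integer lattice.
11.2694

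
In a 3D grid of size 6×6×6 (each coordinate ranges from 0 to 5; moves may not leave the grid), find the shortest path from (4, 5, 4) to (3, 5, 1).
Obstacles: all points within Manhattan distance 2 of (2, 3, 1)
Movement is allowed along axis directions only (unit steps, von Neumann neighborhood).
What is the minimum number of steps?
4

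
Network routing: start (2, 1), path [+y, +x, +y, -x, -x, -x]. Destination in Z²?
(0, 3)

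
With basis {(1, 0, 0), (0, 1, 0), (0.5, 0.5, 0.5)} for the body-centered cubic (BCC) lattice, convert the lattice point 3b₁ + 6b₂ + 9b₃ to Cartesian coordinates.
(7.5, 10.5, 4.5)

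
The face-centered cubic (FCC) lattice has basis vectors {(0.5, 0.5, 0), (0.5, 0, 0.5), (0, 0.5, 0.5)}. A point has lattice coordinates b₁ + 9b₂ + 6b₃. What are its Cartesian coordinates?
(5, 3.5, 7.5)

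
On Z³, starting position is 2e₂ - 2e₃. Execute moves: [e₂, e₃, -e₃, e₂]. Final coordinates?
(0, 4, -2)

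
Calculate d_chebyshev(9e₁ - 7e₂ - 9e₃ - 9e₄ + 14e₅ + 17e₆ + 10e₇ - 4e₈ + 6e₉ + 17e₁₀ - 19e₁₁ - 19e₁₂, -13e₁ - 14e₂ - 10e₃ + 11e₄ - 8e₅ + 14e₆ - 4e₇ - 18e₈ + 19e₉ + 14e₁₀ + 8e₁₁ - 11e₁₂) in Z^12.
27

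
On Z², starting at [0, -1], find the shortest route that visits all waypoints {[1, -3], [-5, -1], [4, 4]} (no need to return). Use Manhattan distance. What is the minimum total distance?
23
(one optimal route: (0, -1) → (-5, -1) → (1, -3) → (4, 4))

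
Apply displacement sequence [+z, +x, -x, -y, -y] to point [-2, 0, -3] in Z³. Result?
(-2, -2, -2)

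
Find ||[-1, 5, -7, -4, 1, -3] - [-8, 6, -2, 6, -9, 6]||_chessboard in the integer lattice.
10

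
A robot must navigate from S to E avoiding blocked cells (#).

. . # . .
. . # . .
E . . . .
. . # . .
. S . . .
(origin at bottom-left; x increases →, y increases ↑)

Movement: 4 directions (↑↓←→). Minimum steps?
3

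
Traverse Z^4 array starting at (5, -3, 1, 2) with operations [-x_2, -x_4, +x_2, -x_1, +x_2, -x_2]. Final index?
(4, -3, 1, 1)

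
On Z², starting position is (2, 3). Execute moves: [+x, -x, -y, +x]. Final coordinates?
(3, 2)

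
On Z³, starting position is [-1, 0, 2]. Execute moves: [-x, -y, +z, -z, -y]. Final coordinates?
(-2, -2, 2)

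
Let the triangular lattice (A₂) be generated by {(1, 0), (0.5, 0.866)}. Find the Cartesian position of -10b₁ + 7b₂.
(-6.5, 6.062)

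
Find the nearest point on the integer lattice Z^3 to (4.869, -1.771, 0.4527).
(5, -2, 0)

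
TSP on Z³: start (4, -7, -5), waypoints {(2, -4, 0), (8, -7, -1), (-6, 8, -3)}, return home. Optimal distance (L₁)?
68
(one optimal route: (4, -7, -5) → (8, -7, -1) → (2, -4, 0) → (-6, 8, -3) → (4, -7, -5))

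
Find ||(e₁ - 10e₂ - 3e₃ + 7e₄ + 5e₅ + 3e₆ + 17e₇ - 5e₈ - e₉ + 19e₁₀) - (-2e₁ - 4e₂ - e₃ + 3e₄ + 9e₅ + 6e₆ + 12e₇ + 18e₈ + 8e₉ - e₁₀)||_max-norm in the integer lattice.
23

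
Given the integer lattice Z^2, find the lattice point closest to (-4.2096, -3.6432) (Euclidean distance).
(-4, -4)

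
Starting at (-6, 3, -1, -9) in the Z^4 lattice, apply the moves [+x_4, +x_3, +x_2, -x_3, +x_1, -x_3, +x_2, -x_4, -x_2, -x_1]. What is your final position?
(-6, 4, -2, -9)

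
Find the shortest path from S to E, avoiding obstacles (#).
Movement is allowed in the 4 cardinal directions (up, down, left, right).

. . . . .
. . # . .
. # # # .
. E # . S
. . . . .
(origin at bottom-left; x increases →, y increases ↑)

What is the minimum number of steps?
5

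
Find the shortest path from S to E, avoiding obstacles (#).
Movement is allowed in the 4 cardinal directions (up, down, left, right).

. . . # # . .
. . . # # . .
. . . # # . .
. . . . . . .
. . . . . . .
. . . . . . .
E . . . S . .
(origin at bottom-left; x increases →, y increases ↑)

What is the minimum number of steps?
4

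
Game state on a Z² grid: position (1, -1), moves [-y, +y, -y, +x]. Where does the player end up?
(2, -2)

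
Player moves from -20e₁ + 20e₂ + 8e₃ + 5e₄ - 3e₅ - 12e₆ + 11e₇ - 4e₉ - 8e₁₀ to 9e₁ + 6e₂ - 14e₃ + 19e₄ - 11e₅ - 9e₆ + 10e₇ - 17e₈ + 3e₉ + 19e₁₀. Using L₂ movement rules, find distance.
53.4603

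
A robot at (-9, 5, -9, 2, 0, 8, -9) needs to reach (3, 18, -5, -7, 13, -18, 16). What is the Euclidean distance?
43.359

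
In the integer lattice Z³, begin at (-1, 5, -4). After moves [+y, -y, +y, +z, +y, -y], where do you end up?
(-1, 6, -3)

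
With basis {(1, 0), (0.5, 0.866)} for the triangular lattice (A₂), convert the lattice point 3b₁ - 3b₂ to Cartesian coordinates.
(1.5, -2.598)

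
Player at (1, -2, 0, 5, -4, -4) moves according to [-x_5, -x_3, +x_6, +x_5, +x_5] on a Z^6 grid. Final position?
(1, -2, -1, 5, -3, -3)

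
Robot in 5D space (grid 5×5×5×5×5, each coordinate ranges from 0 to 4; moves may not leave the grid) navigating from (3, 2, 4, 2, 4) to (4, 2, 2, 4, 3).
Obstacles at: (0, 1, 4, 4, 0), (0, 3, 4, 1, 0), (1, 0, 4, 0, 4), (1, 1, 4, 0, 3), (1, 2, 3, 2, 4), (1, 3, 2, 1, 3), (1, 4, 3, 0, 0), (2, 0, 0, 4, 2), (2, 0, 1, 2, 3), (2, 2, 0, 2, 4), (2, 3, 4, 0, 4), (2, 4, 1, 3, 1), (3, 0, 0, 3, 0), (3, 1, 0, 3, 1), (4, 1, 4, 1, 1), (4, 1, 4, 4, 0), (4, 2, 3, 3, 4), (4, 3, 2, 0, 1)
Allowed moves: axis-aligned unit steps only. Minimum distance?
6
(one shortest path: (3, 2, 4, 2, 4) → (4, 2, 4, 2, 4) → (4, 2, 3, 2, 4) → (4, 2, 2, 2, 4) → (4, 2, 2, 3, 4) → (4, 2, 2, 4, 4) → (4, 2, 2, 4, 3))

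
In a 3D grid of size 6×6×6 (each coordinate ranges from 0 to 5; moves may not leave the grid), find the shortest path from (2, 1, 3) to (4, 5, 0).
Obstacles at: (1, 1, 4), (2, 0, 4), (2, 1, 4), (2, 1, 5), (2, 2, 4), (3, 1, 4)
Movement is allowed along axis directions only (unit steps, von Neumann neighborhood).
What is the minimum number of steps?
9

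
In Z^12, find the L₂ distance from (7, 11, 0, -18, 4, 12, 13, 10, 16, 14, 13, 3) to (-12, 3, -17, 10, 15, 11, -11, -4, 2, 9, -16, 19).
60.9098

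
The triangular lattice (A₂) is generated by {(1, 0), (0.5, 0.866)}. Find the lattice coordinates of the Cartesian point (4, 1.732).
3b₁ + 2b₂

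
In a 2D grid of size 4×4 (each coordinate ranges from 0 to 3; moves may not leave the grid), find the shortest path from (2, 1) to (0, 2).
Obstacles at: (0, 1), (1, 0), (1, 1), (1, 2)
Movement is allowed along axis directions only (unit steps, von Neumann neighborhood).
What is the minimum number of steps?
5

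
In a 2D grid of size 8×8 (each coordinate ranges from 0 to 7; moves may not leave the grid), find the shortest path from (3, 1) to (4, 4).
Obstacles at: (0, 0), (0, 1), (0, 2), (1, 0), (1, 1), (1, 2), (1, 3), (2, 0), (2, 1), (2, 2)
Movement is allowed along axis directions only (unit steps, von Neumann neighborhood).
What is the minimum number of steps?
4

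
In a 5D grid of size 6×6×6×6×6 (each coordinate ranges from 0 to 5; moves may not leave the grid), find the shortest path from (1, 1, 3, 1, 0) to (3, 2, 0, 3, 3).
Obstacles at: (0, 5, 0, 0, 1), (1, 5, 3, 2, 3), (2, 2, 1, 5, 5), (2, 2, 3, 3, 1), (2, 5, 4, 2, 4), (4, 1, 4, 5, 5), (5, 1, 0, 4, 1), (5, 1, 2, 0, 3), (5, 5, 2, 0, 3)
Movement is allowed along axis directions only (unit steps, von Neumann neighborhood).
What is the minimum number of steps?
11
(one shortest path: (1, 1, 3, 1, 0) → (2, 1, 3, 1, 0) → (3, 1, 3, 1, 0) → (3, 2, 3, 1, 0) → (3, 2, 2, 1, 0) → (3, 2, 1, 1, 0) → (3, 2, 0, 1, 0) → (3, 2, 0, 2, 0) → (3, 2, 0, 3, 0) → (3, 2, 0, 3, 1) → (3, 2, 0, 3, 2) → (3, 2, 0, 3, 3))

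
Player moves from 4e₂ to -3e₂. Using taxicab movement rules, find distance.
7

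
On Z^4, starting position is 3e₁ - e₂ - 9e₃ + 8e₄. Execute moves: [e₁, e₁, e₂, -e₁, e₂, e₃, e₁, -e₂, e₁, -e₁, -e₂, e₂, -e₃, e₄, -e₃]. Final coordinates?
(5, 0, -10, 9)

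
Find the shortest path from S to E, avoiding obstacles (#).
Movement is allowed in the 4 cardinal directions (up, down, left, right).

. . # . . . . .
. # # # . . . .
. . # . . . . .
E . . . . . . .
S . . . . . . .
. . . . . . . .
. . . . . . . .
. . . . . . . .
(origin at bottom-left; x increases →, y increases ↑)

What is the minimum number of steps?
1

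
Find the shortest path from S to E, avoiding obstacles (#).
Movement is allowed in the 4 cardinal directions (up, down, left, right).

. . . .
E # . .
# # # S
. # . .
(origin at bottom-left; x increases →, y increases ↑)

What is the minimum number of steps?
6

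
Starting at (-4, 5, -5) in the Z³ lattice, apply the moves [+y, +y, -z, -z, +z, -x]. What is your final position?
(-5, 7, -6)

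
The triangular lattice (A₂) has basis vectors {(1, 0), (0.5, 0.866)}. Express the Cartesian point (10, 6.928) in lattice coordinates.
6b₁ + 8b₂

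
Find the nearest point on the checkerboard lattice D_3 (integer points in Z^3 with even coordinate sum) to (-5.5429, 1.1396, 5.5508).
(-5, 1, 6)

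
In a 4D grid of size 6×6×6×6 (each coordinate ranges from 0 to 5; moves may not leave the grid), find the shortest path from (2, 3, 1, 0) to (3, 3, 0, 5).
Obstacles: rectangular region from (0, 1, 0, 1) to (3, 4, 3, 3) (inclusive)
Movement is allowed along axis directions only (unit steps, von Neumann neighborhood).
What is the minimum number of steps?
9
(one shortest path: (2, 3, 1, 0) → (3, 3, 1, 0) → (4, 3, 1, 0) → (4, 3, 0, 0) → (4, 3, 0, 1) → (4, 3, 0, 2) → (4, 3, 0, 3) → (4, 3, 0, 4) → (3, 3, 0, 4) → (3, 3, 0, 5))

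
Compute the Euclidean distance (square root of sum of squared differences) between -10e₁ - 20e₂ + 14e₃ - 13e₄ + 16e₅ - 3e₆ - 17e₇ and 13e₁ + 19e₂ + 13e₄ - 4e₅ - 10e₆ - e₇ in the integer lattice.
60.2246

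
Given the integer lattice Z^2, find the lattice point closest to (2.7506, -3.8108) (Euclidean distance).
(3, -4)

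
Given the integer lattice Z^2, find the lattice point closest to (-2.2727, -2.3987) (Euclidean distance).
(-2, -2)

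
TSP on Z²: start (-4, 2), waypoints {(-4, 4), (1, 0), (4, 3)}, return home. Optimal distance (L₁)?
24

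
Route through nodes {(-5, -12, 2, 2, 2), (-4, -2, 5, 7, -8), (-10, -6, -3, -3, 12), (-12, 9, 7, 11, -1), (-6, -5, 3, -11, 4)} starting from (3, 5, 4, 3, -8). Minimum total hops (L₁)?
147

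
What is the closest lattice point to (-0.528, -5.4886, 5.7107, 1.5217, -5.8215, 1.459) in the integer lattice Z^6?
(-1, -5, 6, 2, -6, 1)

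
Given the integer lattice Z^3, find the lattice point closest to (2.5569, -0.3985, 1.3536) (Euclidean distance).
(3, 0, 1)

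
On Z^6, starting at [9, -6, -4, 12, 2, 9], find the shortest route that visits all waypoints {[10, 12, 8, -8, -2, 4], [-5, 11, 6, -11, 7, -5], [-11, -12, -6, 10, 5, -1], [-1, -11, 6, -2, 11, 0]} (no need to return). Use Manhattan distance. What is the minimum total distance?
168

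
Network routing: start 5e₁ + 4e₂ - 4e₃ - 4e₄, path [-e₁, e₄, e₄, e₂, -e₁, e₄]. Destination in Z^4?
(3, 5, -4, -1)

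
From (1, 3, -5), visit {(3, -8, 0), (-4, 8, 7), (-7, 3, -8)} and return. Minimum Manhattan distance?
82
(one optimal route: (1, 3, -5) → (3, -8, 0) → (-4, 8, 7) → (-7, 3, -8) → (1, 3, -5))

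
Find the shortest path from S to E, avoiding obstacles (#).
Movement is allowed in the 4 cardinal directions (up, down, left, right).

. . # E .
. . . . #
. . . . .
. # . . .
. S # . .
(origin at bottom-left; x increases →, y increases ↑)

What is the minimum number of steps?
8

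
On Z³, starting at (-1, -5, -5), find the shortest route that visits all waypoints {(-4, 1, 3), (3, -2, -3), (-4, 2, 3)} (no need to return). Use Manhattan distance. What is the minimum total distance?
26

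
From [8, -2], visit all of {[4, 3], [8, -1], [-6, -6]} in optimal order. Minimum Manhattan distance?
28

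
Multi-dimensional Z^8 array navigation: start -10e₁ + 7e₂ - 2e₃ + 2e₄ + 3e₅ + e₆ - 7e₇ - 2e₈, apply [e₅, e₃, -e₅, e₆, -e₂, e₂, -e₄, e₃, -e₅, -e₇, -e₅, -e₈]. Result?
(-10, 7, 0, 1, 1, 2, -8, -3)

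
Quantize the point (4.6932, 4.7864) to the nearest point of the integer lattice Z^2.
(5, 5)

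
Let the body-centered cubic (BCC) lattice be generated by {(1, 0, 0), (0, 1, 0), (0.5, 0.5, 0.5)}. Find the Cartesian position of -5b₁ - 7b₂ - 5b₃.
(-7.5, -9.5, -2.5)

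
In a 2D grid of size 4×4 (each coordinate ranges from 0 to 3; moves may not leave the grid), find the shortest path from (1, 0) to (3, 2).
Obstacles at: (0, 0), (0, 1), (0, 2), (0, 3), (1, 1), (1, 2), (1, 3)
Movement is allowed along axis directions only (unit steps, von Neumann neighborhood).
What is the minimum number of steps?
4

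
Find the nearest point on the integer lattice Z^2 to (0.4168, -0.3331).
(0, 0)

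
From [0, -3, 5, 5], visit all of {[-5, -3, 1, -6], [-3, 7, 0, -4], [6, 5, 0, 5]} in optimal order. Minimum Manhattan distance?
54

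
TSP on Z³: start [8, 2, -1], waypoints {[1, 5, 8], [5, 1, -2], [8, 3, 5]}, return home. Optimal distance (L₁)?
42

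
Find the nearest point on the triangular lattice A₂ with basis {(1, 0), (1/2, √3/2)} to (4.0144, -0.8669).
(4.5, -0.866)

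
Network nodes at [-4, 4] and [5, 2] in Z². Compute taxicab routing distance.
11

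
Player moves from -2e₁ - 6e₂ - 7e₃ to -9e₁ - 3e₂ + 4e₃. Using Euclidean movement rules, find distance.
13.3791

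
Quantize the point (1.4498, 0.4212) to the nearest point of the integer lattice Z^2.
(1, 0)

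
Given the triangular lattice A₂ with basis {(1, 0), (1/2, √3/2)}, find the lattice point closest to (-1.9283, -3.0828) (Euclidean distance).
(-2, -3.464)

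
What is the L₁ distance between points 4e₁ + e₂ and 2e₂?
5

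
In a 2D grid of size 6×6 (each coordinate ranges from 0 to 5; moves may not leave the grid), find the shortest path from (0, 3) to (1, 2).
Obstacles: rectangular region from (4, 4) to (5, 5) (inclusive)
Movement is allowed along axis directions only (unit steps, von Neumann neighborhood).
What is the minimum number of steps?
2
(one shortest path: (0, 3) → (1, 3) → (1, 2))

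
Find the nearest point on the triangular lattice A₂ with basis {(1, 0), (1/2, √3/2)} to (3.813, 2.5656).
(3.5, 2.598)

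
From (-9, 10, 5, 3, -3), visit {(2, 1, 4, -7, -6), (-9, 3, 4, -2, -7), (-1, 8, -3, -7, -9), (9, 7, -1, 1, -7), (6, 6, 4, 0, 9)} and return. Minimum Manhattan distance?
140
(one optimal route: (-9, 10, 5, 3, -3) → (-9, 3, 4, -2, -7) → (2, 1, 4, -7, -6) → (-1, 8, -3, -7, -9) → (9, 7, -1, 1, -7) → (6, 6, 4, 0, 9) → (-9, 10, 5, 3, -3))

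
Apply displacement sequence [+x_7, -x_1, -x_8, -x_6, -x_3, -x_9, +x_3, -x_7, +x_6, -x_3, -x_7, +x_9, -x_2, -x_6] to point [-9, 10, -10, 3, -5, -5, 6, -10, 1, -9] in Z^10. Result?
(-10, 9, -11, 3, -5, -6, 5, -11, 1, -9)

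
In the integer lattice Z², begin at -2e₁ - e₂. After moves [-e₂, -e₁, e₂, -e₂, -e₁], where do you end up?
(-4, -2)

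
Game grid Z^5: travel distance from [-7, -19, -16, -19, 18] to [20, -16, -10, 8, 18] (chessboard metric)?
27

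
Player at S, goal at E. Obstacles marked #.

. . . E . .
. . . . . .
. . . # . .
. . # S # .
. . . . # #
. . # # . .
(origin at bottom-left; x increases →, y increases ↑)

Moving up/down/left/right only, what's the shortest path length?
9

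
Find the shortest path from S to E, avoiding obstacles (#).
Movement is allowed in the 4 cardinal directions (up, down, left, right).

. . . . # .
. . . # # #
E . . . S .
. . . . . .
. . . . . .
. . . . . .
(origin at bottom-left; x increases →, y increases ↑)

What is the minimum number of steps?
4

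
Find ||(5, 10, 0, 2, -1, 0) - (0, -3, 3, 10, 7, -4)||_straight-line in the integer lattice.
18.6279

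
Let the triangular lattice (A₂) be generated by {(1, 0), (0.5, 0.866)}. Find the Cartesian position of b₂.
(0.5, 0.866)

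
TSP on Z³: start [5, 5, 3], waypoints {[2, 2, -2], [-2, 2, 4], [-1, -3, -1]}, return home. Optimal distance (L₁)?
42
(one optimal route: (5, 5, 3) → (2, 2, -2) → (-1, -3, -1) → (-2, 2, 4) → (5, 5, 3))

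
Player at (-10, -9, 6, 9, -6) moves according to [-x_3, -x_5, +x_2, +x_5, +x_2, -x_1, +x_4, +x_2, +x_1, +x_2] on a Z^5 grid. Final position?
(-10, -5, 5, 10, -6)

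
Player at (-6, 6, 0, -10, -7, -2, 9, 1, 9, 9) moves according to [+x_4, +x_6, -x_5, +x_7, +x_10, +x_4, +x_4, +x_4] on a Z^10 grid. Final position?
(-6, 6, 0, -6, -8, -1, 10, 1, 9, 10)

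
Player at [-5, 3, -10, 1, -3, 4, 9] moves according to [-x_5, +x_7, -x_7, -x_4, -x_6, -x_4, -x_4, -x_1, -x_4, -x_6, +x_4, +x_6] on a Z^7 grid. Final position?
(-6, 3, -10, -2, -4, 3, 9)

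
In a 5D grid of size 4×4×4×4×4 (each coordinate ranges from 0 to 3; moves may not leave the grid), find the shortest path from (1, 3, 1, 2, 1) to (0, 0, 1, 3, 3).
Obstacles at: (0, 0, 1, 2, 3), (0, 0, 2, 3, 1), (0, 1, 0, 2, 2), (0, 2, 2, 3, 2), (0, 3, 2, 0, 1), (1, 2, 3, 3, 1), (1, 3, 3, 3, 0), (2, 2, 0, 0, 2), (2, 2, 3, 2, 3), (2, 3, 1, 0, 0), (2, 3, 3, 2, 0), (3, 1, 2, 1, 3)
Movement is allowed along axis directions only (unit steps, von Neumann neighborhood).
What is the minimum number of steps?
7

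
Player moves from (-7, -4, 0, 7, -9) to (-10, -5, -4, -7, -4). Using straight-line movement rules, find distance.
15.7162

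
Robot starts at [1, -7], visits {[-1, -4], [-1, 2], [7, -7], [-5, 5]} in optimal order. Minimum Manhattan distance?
30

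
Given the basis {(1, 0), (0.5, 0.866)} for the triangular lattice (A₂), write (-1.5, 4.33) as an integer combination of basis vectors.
-4b₁ + 5b₂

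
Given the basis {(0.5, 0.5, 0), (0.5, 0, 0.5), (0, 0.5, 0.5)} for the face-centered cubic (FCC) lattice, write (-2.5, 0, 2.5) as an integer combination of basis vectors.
-5b₁ + 5b₃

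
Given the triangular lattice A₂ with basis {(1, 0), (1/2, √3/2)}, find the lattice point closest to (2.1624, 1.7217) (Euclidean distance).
(2, 1.732)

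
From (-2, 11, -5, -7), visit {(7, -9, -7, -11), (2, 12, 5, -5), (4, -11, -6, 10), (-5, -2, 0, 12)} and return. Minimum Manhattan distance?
148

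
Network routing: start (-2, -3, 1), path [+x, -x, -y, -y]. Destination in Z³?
(-2, -5, 1)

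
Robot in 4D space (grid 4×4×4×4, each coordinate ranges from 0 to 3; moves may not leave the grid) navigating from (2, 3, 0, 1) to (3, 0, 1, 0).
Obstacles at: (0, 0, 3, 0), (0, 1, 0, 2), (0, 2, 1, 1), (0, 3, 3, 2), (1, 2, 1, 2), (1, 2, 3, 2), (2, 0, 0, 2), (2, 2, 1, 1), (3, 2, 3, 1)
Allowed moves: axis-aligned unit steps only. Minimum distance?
6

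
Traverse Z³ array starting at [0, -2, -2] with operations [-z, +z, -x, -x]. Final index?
(-2, -2, -2)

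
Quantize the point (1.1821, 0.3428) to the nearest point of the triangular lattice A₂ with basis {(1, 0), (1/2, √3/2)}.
(1, 0)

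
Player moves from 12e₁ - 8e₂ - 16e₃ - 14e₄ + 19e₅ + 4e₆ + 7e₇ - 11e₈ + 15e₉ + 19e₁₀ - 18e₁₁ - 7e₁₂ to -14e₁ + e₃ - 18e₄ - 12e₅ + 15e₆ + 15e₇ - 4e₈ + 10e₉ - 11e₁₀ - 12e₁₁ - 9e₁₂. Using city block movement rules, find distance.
155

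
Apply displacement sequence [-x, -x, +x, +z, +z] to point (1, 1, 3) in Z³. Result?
(0, 1, 5)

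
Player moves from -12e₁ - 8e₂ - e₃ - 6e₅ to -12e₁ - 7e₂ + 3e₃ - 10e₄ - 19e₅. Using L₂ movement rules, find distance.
16.9115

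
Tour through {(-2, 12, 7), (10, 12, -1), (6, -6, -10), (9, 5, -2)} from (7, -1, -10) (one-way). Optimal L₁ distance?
57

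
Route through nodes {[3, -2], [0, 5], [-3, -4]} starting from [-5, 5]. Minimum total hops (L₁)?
23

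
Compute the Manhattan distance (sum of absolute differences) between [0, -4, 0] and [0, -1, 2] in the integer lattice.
5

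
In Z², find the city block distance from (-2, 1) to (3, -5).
11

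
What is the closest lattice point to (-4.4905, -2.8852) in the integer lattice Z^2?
(-4, -3)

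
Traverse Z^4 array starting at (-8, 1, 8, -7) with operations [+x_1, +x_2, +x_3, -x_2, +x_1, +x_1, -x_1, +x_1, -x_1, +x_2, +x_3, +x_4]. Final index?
(-6, 2, 10, -6)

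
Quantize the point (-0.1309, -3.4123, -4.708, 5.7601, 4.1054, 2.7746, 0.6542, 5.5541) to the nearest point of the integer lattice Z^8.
(0, -3, -5, 6, 4, 3, 1, 6)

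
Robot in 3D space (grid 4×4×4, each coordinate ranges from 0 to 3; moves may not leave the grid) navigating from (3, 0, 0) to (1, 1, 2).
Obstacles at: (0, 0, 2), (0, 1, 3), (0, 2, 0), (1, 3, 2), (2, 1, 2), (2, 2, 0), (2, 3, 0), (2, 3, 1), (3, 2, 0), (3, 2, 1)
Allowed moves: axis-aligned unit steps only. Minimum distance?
5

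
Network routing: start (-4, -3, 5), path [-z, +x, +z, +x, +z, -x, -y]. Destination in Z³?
(-3, -4, 6)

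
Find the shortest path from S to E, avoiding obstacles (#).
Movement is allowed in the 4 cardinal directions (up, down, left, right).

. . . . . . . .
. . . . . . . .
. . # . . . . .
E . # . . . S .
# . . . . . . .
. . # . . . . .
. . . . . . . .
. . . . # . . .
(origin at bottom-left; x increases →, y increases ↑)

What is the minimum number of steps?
8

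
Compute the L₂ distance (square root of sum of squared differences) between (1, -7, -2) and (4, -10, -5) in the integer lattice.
5.19615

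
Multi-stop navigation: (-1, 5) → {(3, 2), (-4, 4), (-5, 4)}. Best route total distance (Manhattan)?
15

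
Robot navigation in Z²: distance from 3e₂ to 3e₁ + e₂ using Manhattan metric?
5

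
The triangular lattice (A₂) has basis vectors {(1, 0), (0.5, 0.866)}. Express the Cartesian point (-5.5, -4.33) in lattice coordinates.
-3b₁ - 5b₂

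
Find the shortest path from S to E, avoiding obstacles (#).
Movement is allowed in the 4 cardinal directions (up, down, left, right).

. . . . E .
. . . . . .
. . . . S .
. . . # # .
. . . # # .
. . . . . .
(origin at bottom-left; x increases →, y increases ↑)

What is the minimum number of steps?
2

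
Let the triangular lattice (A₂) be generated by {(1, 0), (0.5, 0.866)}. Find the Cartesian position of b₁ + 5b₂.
(3.5, 4.33)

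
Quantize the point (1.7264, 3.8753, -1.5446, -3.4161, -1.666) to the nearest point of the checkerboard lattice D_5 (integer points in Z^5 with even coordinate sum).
(2, 4, -1, -3, -2)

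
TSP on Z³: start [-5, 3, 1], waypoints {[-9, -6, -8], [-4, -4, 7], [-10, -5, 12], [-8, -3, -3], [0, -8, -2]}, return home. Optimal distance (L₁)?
90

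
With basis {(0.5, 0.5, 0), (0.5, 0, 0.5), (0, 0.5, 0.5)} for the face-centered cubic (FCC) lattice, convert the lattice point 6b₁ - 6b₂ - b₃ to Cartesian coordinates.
(0, 2.5, -3.5)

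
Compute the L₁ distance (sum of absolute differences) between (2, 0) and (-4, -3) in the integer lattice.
9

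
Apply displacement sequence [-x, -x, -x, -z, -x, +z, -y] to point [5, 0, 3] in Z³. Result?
(1, -1, 3)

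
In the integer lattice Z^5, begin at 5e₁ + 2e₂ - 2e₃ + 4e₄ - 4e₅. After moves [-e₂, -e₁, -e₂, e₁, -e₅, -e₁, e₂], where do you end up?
(4, 1, -2, 4, -5)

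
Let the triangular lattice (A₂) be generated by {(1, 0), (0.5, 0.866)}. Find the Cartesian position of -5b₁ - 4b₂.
(-7, -3.464)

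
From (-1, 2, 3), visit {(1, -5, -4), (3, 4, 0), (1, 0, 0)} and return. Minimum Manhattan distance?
40
(one optimal route: (-1, 2, 3) → (1, -5, -4) → (1, 0, 0) → (3, 4, 0) → (-1, 2, 3))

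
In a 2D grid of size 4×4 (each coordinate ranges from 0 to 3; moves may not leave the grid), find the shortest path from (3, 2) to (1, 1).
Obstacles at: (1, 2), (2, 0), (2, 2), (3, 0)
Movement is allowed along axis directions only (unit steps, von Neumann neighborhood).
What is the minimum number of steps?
3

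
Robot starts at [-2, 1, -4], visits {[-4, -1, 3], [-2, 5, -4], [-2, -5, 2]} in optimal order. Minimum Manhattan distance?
26
(one optimal route: (-2, 1, -4) → (-2, 5, -4) → (-4, -1, 3) → (-2, -5, 2))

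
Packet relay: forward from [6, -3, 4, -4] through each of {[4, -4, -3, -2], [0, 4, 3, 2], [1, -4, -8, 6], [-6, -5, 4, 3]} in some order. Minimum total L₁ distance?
68
(one optimal route: (6, -3, 4, -4) → (4, -4, -3, -2) → (1, -4, -8, 6) → (-6, -5, 4, 3) → (0, 4, 3, 2))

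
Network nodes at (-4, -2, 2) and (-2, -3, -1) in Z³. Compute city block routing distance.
6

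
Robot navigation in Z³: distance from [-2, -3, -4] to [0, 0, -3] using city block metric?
6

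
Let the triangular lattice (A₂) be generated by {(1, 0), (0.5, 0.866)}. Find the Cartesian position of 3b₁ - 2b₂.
(2, -1.732)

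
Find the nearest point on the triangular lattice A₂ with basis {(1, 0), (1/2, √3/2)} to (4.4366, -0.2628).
(4, 0)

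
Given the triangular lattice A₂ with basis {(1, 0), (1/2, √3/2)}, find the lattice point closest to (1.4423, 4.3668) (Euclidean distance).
(1.5, 4.33)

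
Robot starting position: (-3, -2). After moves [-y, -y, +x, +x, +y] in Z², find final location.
(-1, -3)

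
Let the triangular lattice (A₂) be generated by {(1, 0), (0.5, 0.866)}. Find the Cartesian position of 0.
(0, 0)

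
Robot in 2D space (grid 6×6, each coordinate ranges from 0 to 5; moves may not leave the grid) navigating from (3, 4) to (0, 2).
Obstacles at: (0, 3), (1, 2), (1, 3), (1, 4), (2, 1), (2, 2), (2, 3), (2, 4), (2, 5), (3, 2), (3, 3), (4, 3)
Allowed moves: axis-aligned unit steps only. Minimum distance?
13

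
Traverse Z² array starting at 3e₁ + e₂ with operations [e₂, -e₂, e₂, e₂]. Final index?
(3, 3)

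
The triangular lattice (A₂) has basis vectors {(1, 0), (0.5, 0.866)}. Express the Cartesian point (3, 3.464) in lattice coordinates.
b₁ + 4b₂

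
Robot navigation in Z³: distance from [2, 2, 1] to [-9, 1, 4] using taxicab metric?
15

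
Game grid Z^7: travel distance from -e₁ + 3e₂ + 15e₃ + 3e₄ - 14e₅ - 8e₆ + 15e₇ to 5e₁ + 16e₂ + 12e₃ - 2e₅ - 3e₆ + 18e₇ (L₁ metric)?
45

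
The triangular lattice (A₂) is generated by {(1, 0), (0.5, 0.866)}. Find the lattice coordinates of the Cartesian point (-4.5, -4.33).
-2b₁ - 5b₂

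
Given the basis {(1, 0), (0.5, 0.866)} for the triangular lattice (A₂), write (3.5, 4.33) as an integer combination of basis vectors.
b₁ + 5b₂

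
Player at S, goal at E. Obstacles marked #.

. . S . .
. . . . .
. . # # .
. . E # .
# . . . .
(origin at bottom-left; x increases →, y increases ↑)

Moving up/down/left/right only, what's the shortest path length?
5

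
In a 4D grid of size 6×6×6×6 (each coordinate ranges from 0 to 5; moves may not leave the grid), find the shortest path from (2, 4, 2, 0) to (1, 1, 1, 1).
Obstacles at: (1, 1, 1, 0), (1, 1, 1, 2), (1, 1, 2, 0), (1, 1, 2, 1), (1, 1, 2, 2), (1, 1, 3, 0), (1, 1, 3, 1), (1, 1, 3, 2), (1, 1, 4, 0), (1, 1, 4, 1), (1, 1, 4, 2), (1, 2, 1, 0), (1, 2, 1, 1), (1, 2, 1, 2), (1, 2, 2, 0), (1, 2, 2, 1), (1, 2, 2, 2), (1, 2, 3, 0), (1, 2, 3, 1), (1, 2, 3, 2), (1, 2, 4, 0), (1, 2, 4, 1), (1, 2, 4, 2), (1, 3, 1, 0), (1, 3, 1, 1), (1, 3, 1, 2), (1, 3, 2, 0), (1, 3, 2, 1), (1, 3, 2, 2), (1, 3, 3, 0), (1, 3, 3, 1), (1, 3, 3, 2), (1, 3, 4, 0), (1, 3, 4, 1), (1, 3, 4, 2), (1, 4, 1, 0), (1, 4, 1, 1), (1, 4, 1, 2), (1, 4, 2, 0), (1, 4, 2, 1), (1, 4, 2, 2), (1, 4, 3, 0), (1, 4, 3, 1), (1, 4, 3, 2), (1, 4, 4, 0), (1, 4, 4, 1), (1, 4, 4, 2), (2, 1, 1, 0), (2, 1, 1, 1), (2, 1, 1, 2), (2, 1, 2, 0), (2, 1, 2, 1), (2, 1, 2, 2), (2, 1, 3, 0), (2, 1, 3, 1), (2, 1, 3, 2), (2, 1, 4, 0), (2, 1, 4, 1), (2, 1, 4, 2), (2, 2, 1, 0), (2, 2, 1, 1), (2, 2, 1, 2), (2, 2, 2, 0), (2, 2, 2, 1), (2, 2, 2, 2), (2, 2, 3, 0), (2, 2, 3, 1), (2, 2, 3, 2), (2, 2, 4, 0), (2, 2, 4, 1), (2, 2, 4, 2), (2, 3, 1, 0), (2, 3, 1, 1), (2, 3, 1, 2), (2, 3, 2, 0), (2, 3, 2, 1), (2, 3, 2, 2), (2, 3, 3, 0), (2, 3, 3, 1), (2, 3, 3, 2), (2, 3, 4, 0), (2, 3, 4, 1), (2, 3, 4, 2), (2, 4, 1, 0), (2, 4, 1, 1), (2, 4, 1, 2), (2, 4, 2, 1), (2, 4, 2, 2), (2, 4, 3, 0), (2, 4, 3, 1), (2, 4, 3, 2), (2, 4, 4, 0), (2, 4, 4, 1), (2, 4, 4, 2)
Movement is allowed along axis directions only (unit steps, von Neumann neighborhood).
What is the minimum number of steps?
10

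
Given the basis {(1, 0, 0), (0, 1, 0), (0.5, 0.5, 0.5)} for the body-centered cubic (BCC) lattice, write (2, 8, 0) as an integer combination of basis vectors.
2b₁ + 8b₂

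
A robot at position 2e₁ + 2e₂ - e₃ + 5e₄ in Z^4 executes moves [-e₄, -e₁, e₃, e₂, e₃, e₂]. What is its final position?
(1, 4, 1, 4)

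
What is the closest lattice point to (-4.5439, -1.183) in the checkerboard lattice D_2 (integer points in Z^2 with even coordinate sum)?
(-5, -1)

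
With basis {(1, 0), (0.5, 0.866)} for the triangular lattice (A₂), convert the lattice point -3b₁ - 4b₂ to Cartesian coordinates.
(-5, -3.464)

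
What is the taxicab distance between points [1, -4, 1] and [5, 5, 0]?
14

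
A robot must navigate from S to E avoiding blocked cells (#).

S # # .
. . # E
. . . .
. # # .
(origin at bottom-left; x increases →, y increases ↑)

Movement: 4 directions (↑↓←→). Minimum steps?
6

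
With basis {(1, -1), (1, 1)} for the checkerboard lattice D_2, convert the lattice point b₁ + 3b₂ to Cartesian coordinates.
(4, 2)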